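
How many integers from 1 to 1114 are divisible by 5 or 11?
⌊1114/5⌋ + ⌊1114/11⌋ - ⌊1114/55⌋ = 222 + 101 - 20 = 303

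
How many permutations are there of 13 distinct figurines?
13! = 6227020800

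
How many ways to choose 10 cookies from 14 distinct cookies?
C(14,10) = 14!/(10!×4!) = 1001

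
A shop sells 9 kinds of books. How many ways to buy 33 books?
C(33+9-1, 9-1) = C(41, 8) = 95548245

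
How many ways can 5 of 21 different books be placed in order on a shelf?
P(21,5) = 21!/(21-5)! = 2441880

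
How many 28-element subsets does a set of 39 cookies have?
C(39,28) = 39!/(28!×11!) = 1676056044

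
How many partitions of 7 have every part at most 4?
Let r_j(i) = number of partitions of i into parts ≤ j, for i = 0..7. r_1(i) = 1 for all i; r_j(i) = r_{j-1}(i) + r_j(i-j). Rows j = 2..4: ≤2: 1 1 2 2 3 3 4 4; ≤3: 1 1 2 3 4 5 7 8; ≤4: 1 1 2 3 5 6 9 11. r_4(7) = 11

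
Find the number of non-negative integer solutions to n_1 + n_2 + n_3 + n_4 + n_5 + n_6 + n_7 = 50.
C(50+7-1, 7-1) = C(56, 6) = 32468436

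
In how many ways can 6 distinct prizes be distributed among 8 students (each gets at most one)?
P(8,6) = 8!/(8-6)! = 20160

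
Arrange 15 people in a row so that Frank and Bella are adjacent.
Treat as block: (15-1)! × 2! = 87178291200 × 2 = 174356582400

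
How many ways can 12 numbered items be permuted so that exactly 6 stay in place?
Choose the 6 fixed points C(12,6) = 924, derange the rest: !6 = Σ_{j=0}^{6} (-1)^j·6!/j! = 720 - 720 + 360 - 120 + 30 - 6 + 1 = 265. Product = 924 × 265 = 244860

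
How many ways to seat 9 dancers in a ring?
Circular: fix one position, arrange the rest. (9-1)! = 40320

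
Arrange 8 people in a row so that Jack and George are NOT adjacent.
Total - adjacent = 8! - (8-1)!×2 = 40320 - 10080 = 30240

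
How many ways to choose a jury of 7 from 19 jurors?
C(19,7) = 19!/(7!×12!) = 50388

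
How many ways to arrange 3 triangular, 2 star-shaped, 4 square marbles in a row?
9! / (3! × 2! × 4!) = 1260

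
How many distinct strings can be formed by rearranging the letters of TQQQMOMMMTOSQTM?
15! / (5! × 1! × 2! × 4! × 3!) = 37837800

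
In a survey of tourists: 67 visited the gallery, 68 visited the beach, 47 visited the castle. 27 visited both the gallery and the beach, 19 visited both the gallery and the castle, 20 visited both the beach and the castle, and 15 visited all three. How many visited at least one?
|A∪B∪C| = 67+68+47-27-19-20+15 = 131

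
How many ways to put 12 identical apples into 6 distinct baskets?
C(12+6-1, 6-1) = C(17, 5) = 6188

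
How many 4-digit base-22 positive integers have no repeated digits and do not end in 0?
Last digit: 21 nonzero choices. First digit: 20 (nonzero, ≠last). Middle 2: P(20,2) = 380. Total = 159600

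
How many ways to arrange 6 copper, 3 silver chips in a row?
9! / (6! × 3!) = 84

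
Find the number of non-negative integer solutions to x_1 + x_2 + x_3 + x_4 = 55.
C(55+4-1, 4-1) = C(58, 3) = 30856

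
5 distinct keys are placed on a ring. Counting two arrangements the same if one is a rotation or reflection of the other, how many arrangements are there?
(5-1)!/2 = 24/2 = 12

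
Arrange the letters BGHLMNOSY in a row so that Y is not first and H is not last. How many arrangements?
By inclusion-exclusion: 9! - 2×(9-1)! + (9-2)! = 362880 - 80640 + 5040 = 287280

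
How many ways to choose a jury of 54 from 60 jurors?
C(60,54) = 60!/(54!×6!) = 50063860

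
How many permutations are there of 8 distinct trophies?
8! = 40320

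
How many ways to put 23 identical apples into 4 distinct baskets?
C(23+4-1, 4-1) = C(26, 3) = 2600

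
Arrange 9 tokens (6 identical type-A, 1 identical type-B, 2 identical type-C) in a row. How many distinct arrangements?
9! / (6! × 1! × 2!) = 252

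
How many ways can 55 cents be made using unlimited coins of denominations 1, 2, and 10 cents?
Coefficient of x^55 in 1/(1-x^1) · 1/(1-x^2) · 1/(1-x^10). Case on j = number of 10-cent coins (j = 0..5); remainder r = 55 - 10j is made from {1,2} in ⌊r/2⌋+1 ways. r = 55, 45, 35, 25, 15, 5 → 28 + 23 + 18 + 13 + 8 + 3 = 93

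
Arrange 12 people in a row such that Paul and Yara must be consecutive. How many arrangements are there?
Treat the 2 as one block: (12-2+1)! × 2! = 39916800 × 2 = 79833600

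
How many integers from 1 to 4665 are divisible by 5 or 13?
⌊4665/5⌋ + ⌊4665/13⌋ - ⌊4665/65⌋ = 933 + 358 - 71 = 1220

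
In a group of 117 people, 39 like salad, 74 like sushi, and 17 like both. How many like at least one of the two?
|A∪B| = |A| + |B| - |A∩B| = 39 + 74 - 17 = 96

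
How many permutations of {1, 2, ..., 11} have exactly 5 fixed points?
Choose the 5 fixed points C(11,5) = 462, derange the rest: !6 = Σ_{j=0}^{6} (-1)^j·6!/j! = 720 - 720 + 360 - 120 + 30 - 6 + 1 = 265. Product = 462 × 265 = 122430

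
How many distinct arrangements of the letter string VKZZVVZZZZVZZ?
13! / (4! × 1! × 8!) = 6435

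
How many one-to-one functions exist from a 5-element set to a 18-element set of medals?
P(18,5) = 18!/(18-5)! = 1028160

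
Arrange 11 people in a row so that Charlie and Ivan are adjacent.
Treat as block: (11-1)! × 2! = 3628800 × 2 = 7257600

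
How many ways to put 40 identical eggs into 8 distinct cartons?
C(40+8-1, 8-1) = C(47, 7) = 62891499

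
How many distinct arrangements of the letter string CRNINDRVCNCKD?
13! / (3! × 1! × 2! × 2! × 3! × 1! × 1!) = 43243200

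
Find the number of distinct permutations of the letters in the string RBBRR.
5! / (2! × 3!) = 10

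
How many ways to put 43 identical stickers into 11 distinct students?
C(43+11-1, 11-1) = C(53, 10) = 19499099620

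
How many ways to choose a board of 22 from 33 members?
C(33,22) = 33!/(22!×11!) = 193536720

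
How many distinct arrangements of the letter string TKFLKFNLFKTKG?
13! / (1! × 1! × 2! × 2! × 3! × 4!) = 10810800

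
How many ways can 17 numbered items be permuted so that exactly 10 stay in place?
Choose the 10 fixed points C(17,10) = 19448, derange the rest: !7 = Σ_{j=0}^{7} (-1)^j·7!/j! = 5040 - 5040 + 2520 - 840 + 210 - 42 + 7 - 1 = 1854. Product = 19448 × 1854 = 36056592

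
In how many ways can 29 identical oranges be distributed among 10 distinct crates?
C(29+10-1, 10-1) = C(38, 9) = 163011640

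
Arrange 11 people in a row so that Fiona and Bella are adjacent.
Treat as block: (11-1)! × 2! = 3628800 × 2 = 7257600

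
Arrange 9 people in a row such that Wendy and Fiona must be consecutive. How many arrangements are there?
Treat the 2 as one block: (9-2+1)! × 2! = 40320 × 2 = 80640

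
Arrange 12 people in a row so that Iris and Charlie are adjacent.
Treat as block: (12-1)! × 2! = 39916800 × 2 = 79833600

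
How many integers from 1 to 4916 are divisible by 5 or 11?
⌊4916/5⌋ + ⌊4916/11⌋ - ⌊4916/55⌋ = 983 + 446 - 89 = 1340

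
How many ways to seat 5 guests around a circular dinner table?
Circular: fix one position, arrange the rest. (5-1)! = 24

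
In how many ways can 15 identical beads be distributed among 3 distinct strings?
C(15+3-1, 3-1) = C(17, 2) = 136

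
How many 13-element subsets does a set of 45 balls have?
C(45,13) = 45!/(13!×32!) = 73006209045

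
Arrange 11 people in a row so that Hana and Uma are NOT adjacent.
Total - adjacent = 11! - (11-1)!×2 = 39916800 - 7257600 = 32659200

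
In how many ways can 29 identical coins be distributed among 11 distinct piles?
C(29+11-1, 11-1) = C(39, 10) = 635745396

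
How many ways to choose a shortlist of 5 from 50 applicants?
C(50,5) = 50!/(5!×45!) = 2118760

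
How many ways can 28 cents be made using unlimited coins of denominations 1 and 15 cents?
Coefficient of x^28 in 1/(1-x^1) · 1/(1-x^15). Use j coins of 15 for j = 0..⌊28/15⌋ = 1, the rest in 1s: 1 + 1 = 2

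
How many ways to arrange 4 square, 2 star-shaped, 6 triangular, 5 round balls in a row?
17! / (4! × 2! × 6! × 5!) = 85765680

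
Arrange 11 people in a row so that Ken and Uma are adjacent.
Treat as block: (11-1)! × 2! = 3628800 × 2 = 7257600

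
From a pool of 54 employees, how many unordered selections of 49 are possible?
C(54,49) = 54!/(49!×5!) = 3162510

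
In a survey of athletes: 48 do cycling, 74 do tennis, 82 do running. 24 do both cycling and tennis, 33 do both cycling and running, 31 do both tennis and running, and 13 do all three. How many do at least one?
|A∪B∪C| = 48+74+82-24-33-31+13 = 129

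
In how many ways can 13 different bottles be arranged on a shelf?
13! = 6227020800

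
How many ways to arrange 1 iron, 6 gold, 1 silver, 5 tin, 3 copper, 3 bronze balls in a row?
19! / (1! × 6! × 1! × 5! × 3! × 3!) = 39109150080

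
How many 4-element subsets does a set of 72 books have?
C(72,4) = 72!/(4!×68!) = 1028790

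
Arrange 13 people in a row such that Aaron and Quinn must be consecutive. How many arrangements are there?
Treat the 2 as one block: (13-2+1)! × 2! = 479001600 × 2 = 958003200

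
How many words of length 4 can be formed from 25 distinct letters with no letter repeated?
P(25,4) = 25!/(25-4)! = 303600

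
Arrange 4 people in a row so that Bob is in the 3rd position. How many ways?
Fix one position: (4-1)! = 6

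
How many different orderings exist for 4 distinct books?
4! = 24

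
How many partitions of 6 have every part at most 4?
Let r_j(i) = number of partitions of i into parts ≤ j, for i = 0..6. r_1(i) = 1 for all i; r_j(i) = r_{j-1}(i) + r_j(i-j). Rows j = 2..4: ≤2: 1 1 2 2 3 3 4; ≤3: 1 1 2 3 4 5 7; ≤4: 1 1 2 3 5 6 9. r_4(6) = 9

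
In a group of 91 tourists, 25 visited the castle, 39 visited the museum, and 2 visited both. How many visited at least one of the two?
|A∪B| = |A| + |B| - |A∩B| = 25 + 39 - 2 = 62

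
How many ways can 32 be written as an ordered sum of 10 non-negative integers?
C(32+10-1, 10-1) = C(41, 9) = 350343565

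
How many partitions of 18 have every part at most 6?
Let r_j(i) = number of partitions of i into parts ≤ j, for i = 0..18. r_1(i) = 1 for all i; r_j(i) = r_{j-1}(i) + r_j(i-j). Rows j = 2..6: ≤2: 1 1 2 2 3 3 4 4 5 5 6 6 7 7 8 8 9 9 10; ≤3: 1 1 2 3 4 5 7 8 10 12 14 16 19 21 24 27 30 33 37; ≤4: 1 1 2 3 5 6 9 11 15 18 23 27 34 39 47 54 64 72 84; ≤5: 1 1 2 3 5 7 10 13 18 23 30 37 47 57 70 84 101 119 141; ≤6: 1 1 2 3 5 7 11 14 20 26 35 44 58 71 90 110 136 163 199. r_6(18) = 199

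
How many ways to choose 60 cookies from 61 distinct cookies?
C(61,60) = 61!/(60!×1!) = 61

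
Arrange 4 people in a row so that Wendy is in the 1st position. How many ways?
Fix one position: (4-1)! = 6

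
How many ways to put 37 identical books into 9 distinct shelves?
C(37+9-1, 9-1) = C(45, 8) = 215553195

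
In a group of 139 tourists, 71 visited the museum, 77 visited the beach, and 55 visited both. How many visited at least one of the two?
|A∪B| = |A| + |B| - |A∩B| = 71 + 77 - 55 = 93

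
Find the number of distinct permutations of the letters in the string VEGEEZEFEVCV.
12! / (3! × 1! × 1! × 5! × 1! × 1!) = 665280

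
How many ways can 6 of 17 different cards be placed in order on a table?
P(17,6) = 17!/(17-6)! = 8910720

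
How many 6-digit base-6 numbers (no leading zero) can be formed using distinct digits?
First digit: 5 choices (nonzero). Then descending: 5 × 5 × 4 × 3 × 2 × 1 = 600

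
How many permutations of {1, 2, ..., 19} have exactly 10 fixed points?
Choose the 10 fixed points C(19,10) = 92378, derange the rest: !9 = Σ_{j=0}^{9} (-1)^j·9!/j! = 362880 - 362880 + 181440 - 60480 + 15120 - 3024 + 504 - 72 + 9 - 1 = 133496. Product = 92378 × 133496 = 12332093488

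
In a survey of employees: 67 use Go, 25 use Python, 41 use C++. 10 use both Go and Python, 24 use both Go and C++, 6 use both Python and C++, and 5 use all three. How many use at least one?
|A∪B∪C| = 67+25+41-10-24-6+5 = 98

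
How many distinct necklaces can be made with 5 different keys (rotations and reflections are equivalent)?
(5-1)!/2 = 24/2 = 12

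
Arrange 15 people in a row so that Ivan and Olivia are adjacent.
Treat as block: (15-1)! × 2! = 87178291200 × 2 = 174356582400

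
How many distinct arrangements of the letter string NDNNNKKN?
8! / (5! × 2! × 1!) = 168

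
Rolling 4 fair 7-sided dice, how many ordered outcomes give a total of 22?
Coefficient of x^22 in (x + x² + ... + x^7)^4. By inclusion-exclusion on dice exceeding 7: Σ_j (-1)^j C(4,j)·C(22-1-7j, 3) = C(4,0)·C(21,3) - C(4,1)·C(14,3) + C(4,2)·C(7,3) = 1·1330 - 4·364 + 6·35 = 84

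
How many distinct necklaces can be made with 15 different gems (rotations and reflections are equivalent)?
(15-1)!/2 = 87178291200/2 = 43589145600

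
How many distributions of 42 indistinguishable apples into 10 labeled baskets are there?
C(42+10-1, 10-1) = C(51, 9) = 3042312350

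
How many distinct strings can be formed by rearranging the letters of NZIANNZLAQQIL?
13! / (2! × 2! × 2! × 3! × 2! × 2!) = 32432400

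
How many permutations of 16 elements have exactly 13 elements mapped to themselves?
Choose the 13 fixed points C(16,13) = 560, derange the rest: !3 = Σ_{j=0}^{3} (-1)^j·3!/j! = 6 - 6 + 3 - 1 = 2. Product = 560 × 2 = 1120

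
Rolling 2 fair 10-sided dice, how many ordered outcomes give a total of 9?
Coefficient of x^9 in (x + x² + ... + x^10)^2. By inclusion-exclusion on dice exceeding 10: Σ_j (-1)^j C(2,j)·C(9-1-10j, 1) = C(2,0)·C(8,1) = 1·8 = 8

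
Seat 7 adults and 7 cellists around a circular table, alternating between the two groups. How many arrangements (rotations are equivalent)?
Fix one of the adults: (7-1)! ways for the remaining adults, × 7! ways for the cellists = 720 × 5040 = 3628800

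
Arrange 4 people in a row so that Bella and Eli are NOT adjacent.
Total - adjacent = 4! - (4-1)!×2 = 24 - 12 = 12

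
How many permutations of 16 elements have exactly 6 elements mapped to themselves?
Choose the 6 fixed points C(16,6) = 8008, derange the rest: !10 = Σ_{j=0}^{10} (-1)^j·10!/j! = 3628800 - 3628800 + 1814400 - 604800 + 151200 - 30240 + 5040 - 720 + 90 - 10 + 1 = 1334961. Product = 8008 × 1334961 = 10690367688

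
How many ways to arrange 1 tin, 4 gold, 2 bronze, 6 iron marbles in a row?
13! / (1! × 4! × 2! × 6!) = 180180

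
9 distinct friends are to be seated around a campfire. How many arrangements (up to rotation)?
Circular: fix one position, arrange the rest. (9-1)! = 40320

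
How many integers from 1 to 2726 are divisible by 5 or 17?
⌊2726/5⌋ + ⌊2726/17⌋ - ⌊2726/85⌋ = 545 + 160 - 32 = 673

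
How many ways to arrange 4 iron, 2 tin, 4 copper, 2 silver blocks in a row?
12! / (4! × 2! × 4! × 2!) = 207900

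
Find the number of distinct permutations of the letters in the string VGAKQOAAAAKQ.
12! / (1! × 2! × 5! × 2! × 1! × 1!) = 997920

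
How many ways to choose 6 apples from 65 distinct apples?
C(65,6) = 65!/(6!×59!) = 82598880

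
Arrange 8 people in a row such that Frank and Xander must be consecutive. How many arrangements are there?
Treat the 2 as one block: (8-2+1)! × 2! = 5040 × 2 = 10080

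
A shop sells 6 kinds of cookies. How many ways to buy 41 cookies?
C(41+6-1, 6-1) = C(46, 5) = 1370754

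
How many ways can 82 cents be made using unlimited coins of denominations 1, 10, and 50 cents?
Coefficient of x^82 in 1/(1-x^1) · 1/(1-x^10) · 1/(1-x^50). Case on j = number of 50-cent coins (j = 0..1); remainder r = 82 - 50j is made from {1,10} in ⌊r/10⌋+1 ways. r = 82, 32 → 9 + 4 = 13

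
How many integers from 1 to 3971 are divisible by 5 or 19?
⌊3971/5⌋ + ⌊3971/19⌋ - ⌊3971/95⌋ = 794 + 209 - 41 = 962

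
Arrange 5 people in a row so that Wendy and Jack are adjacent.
Treat as block: (5-1)! × 2! = 24 × 2 = 48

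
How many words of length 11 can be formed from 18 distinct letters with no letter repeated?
P(18,11) = 18!/(18-11)! = 1270312243200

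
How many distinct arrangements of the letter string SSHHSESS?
8! / (5! × 1! × 2!) = 168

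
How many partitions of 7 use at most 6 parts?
By conjugation, equals partitions of 7 into parts ≤ 6. Let r_j(i) = number of partitions of i into parts ≤ j, for i = 0..7. r_1(i) = 1 for all i; r_j(i) = r_{j-1}(i) + r_j(i-j). Rows j = 2..6: ≤2: 1 1 2 2 3 3 4 4; ≤3: 1 1 2 3 4 5 7 8; ≤4: 1 1 2 3 5 6 9 11; ≤5: 1 1 2 3 5 7 10 13; ≤6: 1 1 2 3 5 7 11 14. r_6(7) = 14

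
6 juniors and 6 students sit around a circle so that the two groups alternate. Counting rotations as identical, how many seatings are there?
Fix one of the juniors: (6-1)! ways for the remaining juniors, × 6! ways for the students = 120 × 720 = 86400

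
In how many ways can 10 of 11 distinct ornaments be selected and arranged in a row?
P(11,10) = 11!/(11-10)! = 39916800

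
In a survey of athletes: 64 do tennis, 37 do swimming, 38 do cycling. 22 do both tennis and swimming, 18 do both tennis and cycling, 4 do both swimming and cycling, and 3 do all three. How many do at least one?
|A∪B∪C| = 64+37+38-22-18-4+3 = 98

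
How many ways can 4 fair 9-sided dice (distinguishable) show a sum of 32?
Coefficient of x^32 in (x + x² + ... + x^9)^4. By inclusion-exclusion on dice exceeding 9: Σ_j (-1)^j C(4,j)·C(32-1-9j, 3) = C(4,0)·C(31,3) - C(4,1)·C(22,3) + C(4,2)·C(13,3) - C(4,3)·C(4,3) = 1·4495 - 4·1540 + 6·286 - 4·4 = 35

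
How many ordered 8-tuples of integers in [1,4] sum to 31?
Coefficient of x^31 in (x + x² + ... + x^4)^8. By inclusion-exclusion on dice exceeding 4: Σ_j (-1)^j C(8,j)·C(31-1-4j, 7) = C(8,0)·C(30,7) - C(8,1)·C(26,7) + C(8,2)·C(22,7) - C(8,3)·C(18,7) + C(8,4)·C(14,7) - C(8,5)·C(10,7) = 1·2035800 - 8·657800 + 28·170544 - 56·31824 + 70·3432 - 56·120 = 8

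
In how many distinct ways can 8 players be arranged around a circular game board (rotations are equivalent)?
Circular: fix one position, arrange the rest. (8-1)! = 5040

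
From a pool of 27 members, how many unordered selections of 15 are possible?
C(27,15) = 27!/(15!×12!) = 17383860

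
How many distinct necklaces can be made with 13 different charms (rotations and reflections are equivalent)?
(13-1)!/2 = 479001600/2 = 239500800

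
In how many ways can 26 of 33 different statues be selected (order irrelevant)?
C(33,26) = 33!/(26!×7!) = 4272048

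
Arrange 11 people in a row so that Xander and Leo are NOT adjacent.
Total - adjacent = 11! - (11-1)!×2 = 39916800 - 7257600 = 32659200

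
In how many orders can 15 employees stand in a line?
15! = 1307674368000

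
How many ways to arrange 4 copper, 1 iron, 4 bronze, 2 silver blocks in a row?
11! / (4! × 1! × 4! × 2!) = 34650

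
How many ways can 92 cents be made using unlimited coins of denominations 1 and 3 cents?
Coefficient of x^92 in 1/(1-x^1) · 1/(1-x^3). Use j coins of 3 for j = 0..⌊92/3⌋ = 30, the rest in 1s: 30 + 1 = 31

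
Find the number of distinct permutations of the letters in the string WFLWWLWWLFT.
11! / (1! × 2! × 5! × 3!) = 27720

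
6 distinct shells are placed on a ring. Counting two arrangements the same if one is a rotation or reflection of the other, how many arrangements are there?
(6-1)!/2 = 120/2 = 60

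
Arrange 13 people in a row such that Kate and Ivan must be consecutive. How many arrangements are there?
Treat the 2 as one block: (13-2+1)! × 2! = 479001600 × 2 = 958003200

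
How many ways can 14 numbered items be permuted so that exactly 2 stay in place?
Choose the 2 fixed points C(14,2) = 91, derange the rest: !12 = Σ_{j=0}^{12} (-1)^j·12!/j! = 479001600 - 479001600 + 239500800 - 79833600 + 19958400 - 3991680 + 665280 - 95040 + 11880 - 1320 + 132 - 12 + 1 = 176214841. Product = 91 × 176214841 = 16035550531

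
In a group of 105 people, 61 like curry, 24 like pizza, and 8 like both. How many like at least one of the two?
|A∪B| = |A| + |B| - |A∩B| = 61 + 24 - 8 = 77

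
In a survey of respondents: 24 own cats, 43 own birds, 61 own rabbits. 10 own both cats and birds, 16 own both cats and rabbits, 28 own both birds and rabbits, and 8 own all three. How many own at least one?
|A∪B∪C| = 24+43+61-10-16-28+8 = 82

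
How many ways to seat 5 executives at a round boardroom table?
Circular: fix one position, arrange the rest. (5-1)! = 24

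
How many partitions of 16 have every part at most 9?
Let r_j(i) = number of partitions of i into parts ≤ j, for i = 0..16. r_1(i) = 1 for all i; r_j(i) = r_{j-1}(i) + r_j(i-j). Rows j = 2..9: ≤2: 1 1 2 2 3 3 4 4 5 5 6 6 7 7 8 8 9; ≤3: 1 1 2 3 4 5 7 8 10 12 14 16 19 21 24 27 30; ≤4: 1 1 2 3 5 6 9 11 15 18 23 27 34 39 47 54 64; ≤5: 1 1 2 3 5 7 10 13 18 23 30 37 47 57 70 84 101; ≤6: 1 1 2 3 5 7 11 14 20 26 35 44 58 71 90 110 136; ≤7: 1 1 2 3 5 7 11 15 21 28 38 49 65 82 105 131 164; ≤8: 1 1 2 3 5 7 11 15 22 29 40 52 70 89 116 146 186; ≤9: 1 1 2 3 5 7 11 15 22 30 41 54 73 94 123 157 201. r_9(16) = 201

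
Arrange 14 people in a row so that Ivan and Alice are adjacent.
Treat as block: (14-1)! × 2! = 6227020800 × 2 = 12454041600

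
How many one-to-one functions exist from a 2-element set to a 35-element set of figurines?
P(35,2) = 35!/(35-2)! = 1190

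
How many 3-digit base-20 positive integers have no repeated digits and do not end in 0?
Last digit: 19 nonzero choices. First digit: 18 (nonzero, ≠last). Middle 1: P(18,1) = 18. Total = 6156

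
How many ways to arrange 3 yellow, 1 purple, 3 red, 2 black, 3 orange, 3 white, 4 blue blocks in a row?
19! / (3! × 1! × 3! × 2! × 3! × 3! × 4!) = 1955457504000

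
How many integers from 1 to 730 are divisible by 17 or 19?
⌊730/17⌋ + ⌊730/19⌋ - ⌊730/323⌋ = 42 + 38 - 2 = 78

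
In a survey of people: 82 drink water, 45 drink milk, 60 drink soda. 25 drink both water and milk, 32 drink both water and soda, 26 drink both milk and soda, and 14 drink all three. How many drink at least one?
|A∪B∪C| = 82+45+60-25-32-26+14 = 118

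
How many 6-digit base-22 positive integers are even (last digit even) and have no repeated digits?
Last∈{0,2,4,6,8,10,12,14,16,18,20}. Last=0: 2441880. Last nonzero: 10×20×P(20,4) = 23256000. Total = 25697880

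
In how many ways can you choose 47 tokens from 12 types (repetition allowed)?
C(47+12-1, 12-1) = C(58, 11) = 227692286640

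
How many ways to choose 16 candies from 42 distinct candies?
C(42,16) = 42!/(16!×26!) = 166509721602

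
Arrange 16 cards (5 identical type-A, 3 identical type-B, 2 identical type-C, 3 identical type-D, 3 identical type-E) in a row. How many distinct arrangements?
16! / (5! × 3! × 2! × 3! × 3!) = 403603200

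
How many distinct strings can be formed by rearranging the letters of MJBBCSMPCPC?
11! / (1! × 1! × 2! × 2! × 2! × 3!) = 831600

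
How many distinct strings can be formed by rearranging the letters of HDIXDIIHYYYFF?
13! / (3! × 2! × 3! × 2! × 2! × 1!) = 21621600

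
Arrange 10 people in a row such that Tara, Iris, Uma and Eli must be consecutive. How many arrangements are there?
Treat the 4 as one block: (10-4+1)! × 4! = 5040 × 24 = 120960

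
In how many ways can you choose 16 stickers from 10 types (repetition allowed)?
C(16+10-1, 10-1) = C(25, 9) = 2042975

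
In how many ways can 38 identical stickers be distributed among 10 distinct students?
C(38+10-1, 10-1) = C(47, 9) = 1362649145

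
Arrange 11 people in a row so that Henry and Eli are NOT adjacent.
Total - adjacent = 11! - (11-1)!×2 = 39916800 - 7257600 = 32659200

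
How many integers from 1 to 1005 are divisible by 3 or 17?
⌊1005/3⌋ + ⌊1005/17⌋ - ⌊1005/51⌋ = 335 + 59 - 19 = 375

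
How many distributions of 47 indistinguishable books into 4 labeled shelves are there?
C(47+4-1, 4-1) = C(50, 3) = 19600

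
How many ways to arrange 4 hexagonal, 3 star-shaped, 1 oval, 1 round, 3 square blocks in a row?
12! / (4! × 3! × 1! × 1! × 3!) = 554400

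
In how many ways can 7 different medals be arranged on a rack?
7! = 5040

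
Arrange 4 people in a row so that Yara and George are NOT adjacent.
Total - adjacent = 4! - (4-1)!×2 = 24 - 12 = 12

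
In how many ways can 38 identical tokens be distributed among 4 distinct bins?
C(38+4-1, 4-1) = C(41, 3) = 10660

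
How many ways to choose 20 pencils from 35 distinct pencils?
C(35,20) = 35!/(20!×15!) = 3247943160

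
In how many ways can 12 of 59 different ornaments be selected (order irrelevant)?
C(59,12) = 59!/(12!×47!) = 1119487075980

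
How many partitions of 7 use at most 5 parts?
By conjugation, equals partitions of 7 into parts ≤ 5. Let r_j(i) = number of partitions of i into parts ≤ j, for i = 0..7. r_1(i) = 1 for all i; r_j(i) = r_{j-1}(i) + r_j(i-j). Rows j = 2..5: ≤2: 1 1 2 2 3 3 4 4; ≤3: 1 1 2 3 4 5 7 8; ≤4: 1 1 2 3 5 6 9 11; ≤5: 1 1 2 3 5 7 10 13. r_5(7) = 13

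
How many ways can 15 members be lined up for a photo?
15! = 1307674368000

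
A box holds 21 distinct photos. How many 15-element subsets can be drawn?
C(21,15) = 21!/(15!×6!) = 54264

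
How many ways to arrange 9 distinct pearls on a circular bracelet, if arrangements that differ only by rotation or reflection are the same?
(9-1)!/2 = 40320/2 = 20160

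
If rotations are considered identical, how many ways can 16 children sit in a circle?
Circular: fix one position, arrange the rest. (16-1)! = 1307674368000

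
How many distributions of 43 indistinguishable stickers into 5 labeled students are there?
C(43+5-1, 5-1) = C(47, 4) = 178365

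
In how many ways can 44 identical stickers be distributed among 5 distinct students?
C(44+5-1, 5-1) = C(48, 4) = 194580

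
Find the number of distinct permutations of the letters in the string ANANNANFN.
9! / (3! × 5! × 1!) = 504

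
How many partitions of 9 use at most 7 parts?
By conjugation, equals partitions of 9 into parts ≤ 7. Let r_j(i) = number of partitions of i into parts ≤ j, for i = 0..9. r_1(i) = 1 for all i; r_j(i) = r_{j-1}(i) + r_j(i-j). Rows j = 2..7: ≤2: 1 1 2 2 3 3 4 4 5 5; ≤3: 1 1 2 3 4 5 7 8 10 12; ≤4: 1 1 2 3 5 6 9 11 15 18; ≤5: 1 1 2 3 5 7 10 13 18 23; ≤6: 1 1 2 3 5 7 11 14 20 26; ≤7: 1 1 2 3 5 7 11 15 21 28. r_7(9) = 28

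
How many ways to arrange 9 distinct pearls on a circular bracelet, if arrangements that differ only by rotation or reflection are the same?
(9-1)!/2 = 40320/2 = 20160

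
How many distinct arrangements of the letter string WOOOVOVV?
8! / (3! × 1! × 4!) = 280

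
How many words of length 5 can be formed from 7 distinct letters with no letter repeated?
P(7,5) = 7!/(7-5)! = 2520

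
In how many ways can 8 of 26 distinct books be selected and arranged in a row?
P(26,8) = 26!/(26-8)! = 62990928000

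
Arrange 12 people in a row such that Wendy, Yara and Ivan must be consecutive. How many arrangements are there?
Treat the 3 as one block: (12-3+1)! × 3! = 3628800 × 6 = 21772800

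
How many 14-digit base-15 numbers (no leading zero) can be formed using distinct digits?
First digit: 14 choices (nonzero). Then descending: 14 × 14 × 13 × 12 × 11 × 10 × 9 × 8 × 7 × 6 × 5 × 4 × 3 × 2 = 1220496076800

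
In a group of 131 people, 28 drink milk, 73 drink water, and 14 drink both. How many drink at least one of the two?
|A∪B| = |A| + |B| - |A∩B| = 28 + 73 - 14 = 87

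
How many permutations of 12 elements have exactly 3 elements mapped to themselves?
Choose the 3 fixed points C(12,3) = 220, derange the rest: !9 = Σ_{j=0}^{9} (-1)^j·9!/j! = 362880 - 362880 + 181440 - 60480 + 15120 - 3024 + 504 - 72 + 9 - 1 = 133496. Product = 220 × 133496 = 29369120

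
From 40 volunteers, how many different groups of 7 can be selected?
C(40,7) = 40!/(7!×33!) = 18643560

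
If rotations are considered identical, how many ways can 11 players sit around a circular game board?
Circular: fix one position, arrange the rest. (11-1)! = 3628800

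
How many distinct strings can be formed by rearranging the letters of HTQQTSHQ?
8! / (2! × 3! × 1! × 2!) = 1680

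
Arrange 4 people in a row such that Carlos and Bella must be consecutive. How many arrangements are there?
Treat the 2 as one block: (4-2+1)! × 2! = 6 × 2 = 12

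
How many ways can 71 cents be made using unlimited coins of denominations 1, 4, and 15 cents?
Coefficient of x^71 in 1/(1-x^1) · 1/(1-x^4) · 1/(1-x^15). Case on j = number of 15-cent coins (j = 0..4); remainder r = 71 - 15j is made from {1,4} in ⌊r/4⌋+1 ways. r = 71, 56, 41, 26, 11 → 18 + 15 + 11 + 7 + 3 = 54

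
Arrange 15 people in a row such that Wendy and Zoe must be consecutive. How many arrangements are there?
Treat the 2 as one block: (15-2+1)! × 2! = 87178291200 × 2 = 174356582400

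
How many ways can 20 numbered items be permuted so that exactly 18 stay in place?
Choose the 18 fixed points C(20,18) = 190, derange the rest: !2 = Σ_{j=0}^{2} (-1)^j·2!/j! = 2 - 2 + 1 = 1. Product = 190 × 1 = 190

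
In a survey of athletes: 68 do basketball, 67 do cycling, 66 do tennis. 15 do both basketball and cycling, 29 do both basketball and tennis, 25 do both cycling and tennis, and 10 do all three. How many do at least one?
|A∪B∪C| = 68+67+66-15-29-25+10 = 142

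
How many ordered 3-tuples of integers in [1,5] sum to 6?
Coefficient of x^6 in (x + x² + ... + x^5)^3. By inclusion-exclusion on dice exceeding 5: Σ_j (-1)^j C(3,j)·C(6-1-5j, 2) = C(3,0)·C(5,2) = 1·10 = 10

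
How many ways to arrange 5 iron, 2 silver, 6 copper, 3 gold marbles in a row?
16! / (5! × 2! × 6! × 3!) = 20180160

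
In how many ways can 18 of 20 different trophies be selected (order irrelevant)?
C(20,18) = 20!/(18!×2!) = 190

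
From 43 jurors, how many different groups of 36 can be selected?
C(43,36) = 43!/(36!×7!) = 32224114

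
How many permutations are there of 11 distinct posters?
11! = 39916800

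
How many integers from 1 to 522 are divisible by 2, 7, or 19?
⌊522/2⌋+⌊522/7⌋+⌊522/19⌋ - ⌊522/14⌋-⌊522/38⌋-⌊522/133⌋ + ⌊522/266⌋ = 261+74+27 - 37-13-3 + 1 = 310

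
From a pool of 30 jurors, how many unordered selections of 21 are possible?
C(30,21) = 30!/(21!×9!) = 14307150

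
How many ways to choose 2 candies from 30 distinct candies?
C(30,2) = 30!/(2!×28!) = 435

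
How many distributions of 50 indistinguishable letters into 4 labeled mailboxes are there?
C(50+4-1, 4-1) = C(53, 3) = 23426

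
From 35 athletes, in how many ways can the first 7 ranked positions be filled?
P(35,7) = 35!/(35-7)! = 33891580800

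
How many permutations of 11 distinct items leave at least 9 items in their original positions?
Exactly j fixed points: C(11,j)·!(11-j); sum over j ≥ 9 (derangement numbers via !m = (m-1)·(!(m-1) + !(m-2)): !0..!2 = 1, 0, 1). Σ_{j=9}^{11} C(11,j)·!(11-j) = C(11,9)·!2 + C(11,10)·!1 + C(11,11)·!0 = 55·1 + 11·0 + 1·1 = 56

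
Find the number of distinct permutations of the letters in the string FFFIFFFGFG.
10! / (2! × 1! × 7!) = 360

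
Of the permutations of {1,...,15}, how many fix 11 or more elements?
Exactly j fixed points: C(15,j)·!(15-j); sum over j ≥ 11 (derangement numbers via !m = (m-1)·(!(m-1) + !(m-2)): !0..!4 = 1, 0, 1, 2, 9). Σ_{j=11}^{15} C(15,j)·!(15-j) = C(15,11)·!4 + C(15,12)·!3 + C(15,13)·!2 + C(15,14)·!1 + C(15,15)·!0 = 1365·9 + 455·2 + 105·1 + 15·0 + 1·1 = 13301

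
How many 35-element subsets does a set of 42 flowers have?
C(42,35) = 42!/(35!×7!) = 26978328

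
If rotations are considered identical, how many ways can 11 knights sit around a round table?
Circular: fix one position, arrange the rest. (11-1)! = 3628800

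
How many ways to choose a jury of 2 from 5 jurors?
C(5,2) = 5!/(2!×3!) = 10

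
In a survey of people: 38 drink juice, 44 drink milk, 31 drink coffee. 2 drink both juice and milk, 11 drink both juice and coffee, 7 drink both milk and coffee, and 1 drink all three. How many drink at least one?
|A∪B∪C| = 38+44+31-2-11-7+1 = 94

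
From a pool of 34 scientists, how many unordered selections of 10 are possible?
C(34,10) = 34!/(10!×24!) = 131128140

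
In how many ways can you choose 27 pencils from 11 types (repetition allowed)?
C(27+11-1, 11-1) = C(37, 10) = 348330136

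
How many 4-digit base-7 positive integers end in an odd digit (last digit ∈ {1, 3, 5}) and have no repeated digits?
Last∈{1,3,5}. Last=0: 0. Last nonzero: 3×5×P(5,2) = 300. Total = 300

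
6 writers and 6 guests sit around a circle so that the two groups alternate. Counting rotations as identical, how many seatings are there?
Fix one of the writers: (6-1)! ways for the remaining writers, × 6! ways for the guests = 120 × 720 = 86400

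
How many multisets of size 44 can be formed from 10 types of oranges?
C(44+10-1, 10-1) = C(53, 9) = 4431613550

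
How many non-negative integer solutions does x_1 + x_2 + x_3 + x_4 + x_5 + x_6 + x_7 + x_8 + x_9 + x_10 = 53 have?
C(53+10-1, 10-1) = C(62, 9) = 20286591270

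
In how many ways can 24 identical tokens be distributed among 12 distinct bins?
C(24+12-1, 12-1) = C(35, 11) = 417225900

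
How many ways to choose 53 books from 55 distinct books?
C(55,53) = 55!/(53!×2!) = 1485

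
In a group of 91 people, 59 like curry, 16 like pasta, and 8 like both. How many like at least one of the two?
|A∪B| = |A| + |B| - |A∩B| = 59 + 16 - 8 = 67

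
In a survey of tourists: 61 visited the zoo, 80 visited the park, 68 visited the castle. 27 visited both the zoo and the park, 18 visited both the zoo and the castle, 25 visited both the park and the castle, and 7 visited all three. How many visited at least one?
|A∪B∪C| = 61+80+68-27-18-25+7 = 146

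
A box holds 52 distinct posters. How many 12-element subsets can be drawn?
C(52,12) = 52!/(12!×40!) = 206379406870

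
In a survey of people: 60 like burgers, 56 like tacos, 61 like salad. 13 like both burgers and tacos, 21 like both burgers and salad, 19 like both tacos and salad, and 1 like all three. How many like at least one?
|A∪B∪C| = 60+56+61-13-21-19+1 = 125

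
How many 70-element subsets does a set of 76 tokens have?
C(76,70) = 76!/(70!×6!) = 218618940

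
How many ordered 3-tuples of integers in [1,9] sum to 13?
Coefficient of x^13 in (x + x² + ... + x^9)^3. By inclusion-exclusion on dice exceeding 9: Σ_j (-1)^j C(3,j)·C(13-1-9j, 2) = C(3,0)·C(12,2) - C(3,1)·C(3,2) = 1·66 - 3·3 = 57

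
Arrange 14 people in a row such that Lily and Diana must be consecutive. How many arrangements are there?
Treat the 2 as one block: (14-2+1)! × 2! = 6227020800 × 2 = 12454041600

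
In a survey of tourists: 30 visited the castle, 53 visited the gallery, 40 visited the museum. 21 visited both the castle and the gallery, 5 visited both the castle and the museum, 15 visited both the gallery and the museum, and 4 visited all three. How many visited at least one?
|A∪B∪C| = 30+53+40-21-5-15+4 = 86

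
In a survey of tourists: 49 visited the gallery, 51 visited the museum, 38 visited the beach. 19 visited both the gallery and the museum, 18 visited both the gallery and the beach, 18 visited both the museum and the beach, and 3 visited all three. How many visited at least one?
|A∪B∪C| = 49+51+38-19-18-18+3 = 86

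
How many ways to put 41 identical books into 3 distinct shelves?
C(41+3-1, 3-1) = C(43, 2) = 903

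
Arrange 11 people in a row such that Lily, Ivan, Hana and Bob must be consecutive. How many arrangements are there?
Treat the 4 as one block: (11-4+1)! × 4! = 40320 × 24 = 967680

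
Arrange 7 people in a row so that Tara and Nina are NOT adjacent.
Total - adjacent = 7! - (7-1)!×2 = 5040 - 1440 = 3600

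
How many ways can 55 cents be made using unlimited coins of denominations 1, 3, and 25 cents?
Coefficient of x^55 in 1/(1-x^1) · 1/(1-x^3) · 1/(1-x^25). Case on j = number of 25-cent coins (j = 0..2); remainder r = 55 - 25j is made from {1,3} in ⌊r/3⌋+1 ways. r = 55, 30, 5 → 19 + 11 + 2 = 32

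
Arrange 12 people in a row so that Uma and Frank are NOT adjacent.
Total - adjacent = 12! - (12-1)!×2 = 479001600 - 79833600 = 399168000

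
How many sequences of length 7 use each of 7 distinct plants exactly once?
7! = 5040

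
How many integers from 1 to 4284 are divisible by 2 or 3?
⌊4284/2⌋ + ⌊4284/3⌋ - ⌊4284/6⌋ = 2142 + 1428 - 714 = 2856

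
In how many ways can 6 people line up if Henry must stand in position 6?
Fix one position: (6-1)! = 120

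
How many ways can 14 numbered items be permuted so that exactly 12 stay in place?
Choose the 12 fixed points C(14,12) = 91, derange the rest: !2 = Σ_{j=0}^{2} (-1)^j·2!/j! = 2 - 2 + 1 = 1. Product = 91 × 1 = 91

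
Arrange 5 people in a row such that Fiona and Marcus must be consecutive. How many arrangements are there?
Treat the 2 as one block: (5-2+1)! × 2! = 24 × 2 = 48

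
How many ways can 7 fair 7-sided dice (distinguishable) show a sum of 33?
Coefficient of x^33 in (x + x² + ... + x^7)^7. By inclusion-exclusion on dice exceeding 7: Σ_j (-1)^j C(7,j)·C(33-1-7j, 6) = C(7,0)·C(32,6) - C(7,1)·C(25,6) + C(7,2)·C(18,6) - C(7,3)·C(11,6) = 1·906192 - 7·177100 + 21·18564 - 35·462 = 40166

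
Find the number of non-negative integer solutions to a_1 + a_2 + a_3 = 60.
C(60+3-1, 3-1) = C(62, 2) = 1891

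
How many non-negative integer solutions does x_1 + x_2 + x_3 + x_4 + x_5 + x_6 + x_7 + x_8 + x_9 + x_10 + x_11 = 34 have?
C(34+11-1, 11-1) = C(44, 10) = 2481256778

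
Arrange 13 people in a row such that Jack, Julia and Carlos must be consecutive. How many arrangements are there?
Treat the 3 as one block: (13-3+1)! × 3! = 39916800 × 6 = 239500800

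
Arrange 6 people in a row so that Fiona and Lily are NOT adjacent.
Total - adjacent = 6! - (6-1)!×2 = 720 - 240 = 480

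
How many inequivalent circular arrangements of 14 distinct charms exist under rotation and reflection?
(14-1)!/2 = 6227020800/2 = 3113510400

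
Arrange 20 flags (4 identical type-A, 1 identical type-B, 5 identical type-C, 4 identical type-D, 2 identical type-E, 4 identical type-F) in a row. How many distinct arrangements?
20! / (4! × 1! × 5! × 4! × 2! × 4!) = 733296564000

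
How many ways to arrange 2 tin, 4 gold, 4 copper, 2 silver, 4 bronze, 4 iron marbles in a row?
20! / (2! × 4! × 4! × 2! × 4! × 4!) = 1833241410000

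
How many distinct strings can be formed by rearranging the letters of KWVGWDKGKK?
10! / (2! × 1! × 4! × 2! × 1!) = 37800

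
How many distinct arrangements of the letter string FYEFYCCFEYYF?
12! / (4! × 2! × 2! × 4!) = 207900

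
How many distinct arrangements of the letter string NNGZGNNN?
8! / (1! × 2! × 5!) = 168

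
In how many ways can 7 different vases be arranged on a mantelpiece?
7! = 5040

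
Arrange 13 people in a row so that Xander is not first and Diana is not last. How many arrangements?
By inclusion-exclusion: 13! - 2×(13-1)! + (13-2)! = 6227020800 - 958003200 + 39916800 = 5308934400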